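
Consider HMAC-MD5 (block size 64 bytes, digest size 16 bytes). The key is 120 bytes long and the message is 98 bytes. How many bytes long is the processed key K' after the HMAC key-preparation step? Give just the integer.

64

Key is 120 > 64 bytes, so it is hashed to 16 bytes then zero-padded to 64: |K'| = 64.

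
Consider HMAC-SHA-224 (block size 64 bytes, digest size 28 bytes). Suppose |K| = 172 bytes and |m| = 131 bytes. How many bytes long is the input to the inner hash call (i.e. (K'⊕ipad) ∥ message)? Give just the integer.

Key is 172 > 64 bytes, so it is hashed to 28 bytes then zero-padded to 64: |K'| = 64.
Inner input = (K'⊕ipad) ∥ m → 64 + 131 = 195 bytes.

195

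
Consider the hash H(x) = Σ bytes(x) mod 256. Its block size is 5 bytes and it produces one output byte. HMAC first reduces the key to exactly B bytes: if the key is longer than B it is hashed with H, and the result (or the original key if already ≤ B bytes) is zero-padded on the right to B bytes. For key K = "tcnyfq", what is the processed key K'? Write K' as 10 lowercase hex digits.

|K| = 6 > B = 5, so first hash the key.
H(K): sum = 116+99+110+121+102+113 = 661; mod 256 = 149 → 95.
Zero-pad H(K) = 95 to 5 bytes: K' = 95 00 00 00 00.

9500000000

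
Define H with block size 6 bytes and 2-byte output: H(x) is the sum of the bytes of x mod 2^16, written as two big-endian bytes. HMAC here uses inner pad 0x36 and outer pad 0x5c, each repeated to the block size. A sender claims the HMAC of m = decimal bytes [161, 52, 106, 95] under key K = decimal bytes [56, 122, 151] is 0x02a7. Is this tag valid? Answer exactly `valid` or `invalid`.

Key decimal bytes [56, 122, 151] = 38 7a 97 is 3 bytes ≤ B = 6; zero-pad to 6 bytes: K' = 38 7a 97 00 00 00.
K' ⊕ ipad = 0e 4c a1 36 36 36; K' ⊕ opad = 64 26 cb 5c 5c 5c.
Inner hash: sum = 14+76+161+54+54+54+161+52+106+95 = 827 → 03 3b.
Outer hash (recomputed tag): sum = 100+38+203+92+92+92+3+59 = 679 → 02 a7.
Recomputed tag = 02a7; claimed = 02a7 → match.

valid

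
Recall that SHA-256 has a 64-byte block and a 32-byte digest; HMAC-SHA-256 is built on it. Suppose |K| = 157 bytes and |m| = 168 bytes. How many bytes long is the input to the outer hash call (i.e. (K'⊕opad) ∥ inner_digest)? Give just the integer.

Key is 157 > 64 bytes, so it is hashed to 32 bytes then zero-padded to 64: |K'| = 64.
Outer input = (K'⊕opad) ∥ H(inner) → 64 + 32 = 96 bytes.

96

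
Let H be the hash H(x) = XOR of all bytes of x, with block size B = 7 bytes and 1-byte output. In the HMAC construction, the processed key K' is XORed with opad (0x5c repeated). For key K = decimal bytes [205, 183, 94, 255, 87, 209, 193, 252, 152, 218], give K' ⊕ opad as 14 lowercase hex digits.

7e5c5c5c5c5c5c

Key decimal bytes [205, 183, 94, 255, 87, 209, 193, 252, 152, 218] = cd b7 5e ff 57 d1 c1 fc 98 da is 10 bytes > B = 7, so hash it first: H(key) = 22, then zero-pad to 7 bytes: K' = 22 00 00 00 00 00 00.
XOR each byte with 0x5c: 22⊕5c=7e, 00⊕5c=5c, 00⊕5c=5c, 00⊕5c=5c, 00⊕5c=5c, 00⊕5c=5c, 00⊕5c=5c.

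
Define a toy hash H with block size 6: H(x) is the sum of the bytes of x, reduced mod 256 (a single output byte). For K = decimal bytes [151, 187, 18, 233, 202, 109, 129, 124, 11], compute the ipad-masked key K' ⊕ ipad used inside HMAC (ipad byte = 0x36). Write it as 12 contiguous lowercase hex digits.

ba3636363636

Key decimal bytes [151, 187, 18, 233, 202, 109, 129, 124, 11] = 97 bb 12 e9 ca 6d 81 7c 0b is 9 bytes > B = 6, so hash it first: H(key) = 8c, then zero-pad to 6 bytes: K' = 8c 00 00 00 00 00.
XOR each byte with 0x36: 8c⊕36=ba, 00⊕36=36, 00⊕36=36, 00⊕36=36, 00⊕36=36, 00⊕36=36.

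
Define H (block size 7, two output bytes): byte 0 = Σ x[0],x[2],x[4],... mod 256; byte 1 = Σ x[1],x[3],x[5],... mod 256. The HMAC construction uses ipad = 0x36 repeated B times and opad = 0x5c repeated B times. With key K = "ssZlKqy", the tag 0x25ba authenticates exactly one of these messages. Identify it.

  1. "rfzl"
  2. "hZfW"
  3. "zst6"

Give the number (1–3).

2

Key "ssZlKqy" = 73 73 5a 6c 4b 71 79 is exactly B = 7 bytes: K' = 73 73 5a 6c 4b 71 79.
K' ⊕ ipad = 45 45 6c 5a 7d 47 4f; K' ⊕ opad = 2f 2f 06 30 17 2d 25.
m1: inner = H(45 45 6c 5a 7d 47 4f 72 66 7a 6c) = 4f d2; tag = H(2f 2f 06 30 17 2d 25 4f d2) = 43db
m2: inner = H(45 45 6c 5a 7d 47 4f 68 5a 66 57) = 2e b4; tag = H(2f 2f 06 30 17 2d 25 2e b4) = 25ba ← matches
m3: inner = H(45 45 6c 5a 7d 47 4f 7a 73 74 36) = 26 d4; tag = H(2f 2f 06 30 17 2d 25 26 d4) = 45b2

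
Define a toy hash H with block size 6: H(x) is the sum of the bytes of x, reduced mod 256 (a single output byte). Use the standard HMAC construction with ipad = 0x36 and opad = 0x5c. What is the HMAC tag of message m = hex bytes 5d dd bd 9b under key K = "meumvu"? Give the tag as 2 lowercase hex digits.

Key "meumvu" = 6d 65 75 6d 76 75 is exactly B = 6 bytes: K' = 6d 65 75 6d 76 75.
K' ⊕ ipad = 5b 53 43 5b 40 43.  K' ⊕ opad = 31 39 29 31 2a 29.
Inner input = (K'⊕ipad) ∥ m = 5b 53 43 5b 40 43 ∥ 5d dd bd 9b.
Inner hash: sum = 91+83+67+91+64+67+93+221+189+155 = 1121; mod 256 = 97 → 61.
Outer input = (K'⊕opad) ∥ inner = 31 39 29 31 2a 29 ∥ 61.
Outer hash (tag): sum = 49+57+41+49+42+41+97 = 376; mod 256 = 120 → 78.

78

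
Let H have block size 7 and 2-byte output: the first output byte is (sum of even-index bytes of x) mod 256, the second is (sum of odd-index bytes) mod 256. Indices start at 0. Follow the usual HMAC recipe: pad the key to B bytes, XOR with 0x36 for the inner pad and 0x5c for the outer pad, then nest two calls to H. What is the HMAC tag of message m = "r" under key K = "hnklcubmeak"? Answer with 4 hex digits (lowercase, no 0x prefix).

Key "hnklcubmeak" = 68 6e 6b 6c 63 75 62 6d 65 61 6b is 11 bytes > B = 7, so hash it first: H(key) = 68 1d, then zero-pad to 7 bytes: K' = 68 1d 00 00 00 00 00.
K' ⊕ ipad = 5e 2b 36 36 36 36 36.  K' ⊕ opad = 34 41 5c 5c 5c 5c 5c.
Inner input = (K'⊕ipad) ∥ m = 5e 2b 36 36 36 36 36 ∥ 72.
Inner hash: even-index sum = 256 mod 256 = 0; odd-index sum = 265 mod 256 = 9 → 00 09.
Outer input = (K'⊕opad) ∥ inner = 34 41 5c 5c 5c 5c 5c ∥ 00 09.
Outer hash (tag): even-index sum = 337 mod 256 = 81; odd-index sum = 249 mod 256 = 249 → 51 f9.

51f9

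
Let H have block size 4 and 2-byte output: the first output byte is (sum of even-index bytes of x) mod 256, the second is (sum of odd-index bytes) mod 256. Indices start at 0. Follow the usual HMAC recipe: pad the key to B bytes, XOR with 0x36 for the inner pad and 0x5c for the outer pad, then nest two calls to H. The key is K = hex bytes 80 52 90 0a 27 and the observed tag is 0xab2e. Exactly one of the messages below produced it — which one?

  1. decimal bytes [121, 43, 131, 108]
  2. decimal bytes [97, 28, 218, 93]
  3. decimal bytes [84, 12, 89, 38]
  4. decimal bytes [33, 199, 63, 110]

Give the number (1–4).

Key hex bytes 80 52 90 0a 27 is 5 bytes > B = 4, so hash it first: H(key) = 37 5c, then zero-pad to 4 bytes: K' = 37 5c 00 00.
K' ⊕ ipad = 01 6a 36 36; K' ⊕ opad = 6b 00 5c 5c.
m1: inner = H(01 6a 36 36 79 2b 83 6c) = 33 37; tag = H(6b 00 5c 5c 33 37) = fa93
m2: inner = H(01 6a 36 36 61 1c da 5d) = 72 19; tag = H(6b 00 5c 5c 72 19) = 3975
m3: inner = H(01 6a 36 36 54 0c 59 26) = e4 d2; tag = H(6b 00 5c 5c e4 d2) = ab2e ← matches
m4: inner = H(01 6a 36 36 21 c7 3f 6e) = 97 d5; tag = H(6b 00 5c 5c 97 d5) = 5e31

3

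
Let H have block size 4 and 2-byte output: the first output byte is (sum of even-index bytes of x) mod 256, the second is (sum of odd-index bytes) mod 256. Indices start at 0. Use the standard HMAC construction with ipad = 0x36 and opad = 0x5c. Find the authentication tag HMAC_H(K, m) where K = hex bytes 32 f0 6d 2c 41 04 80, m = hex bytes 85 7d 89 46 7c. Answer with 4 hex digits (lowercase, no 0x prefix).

Key hex bytes 32 f0 6d 2c 41 04 80 is 7 bytes > B = 4, so hash it first: H(key) = 60 20, then zero-pad to 4 bytes: K' = 60 20 00 00.
K' ⊕ ipad = 56 16 36 36.  K' ⊕ opad = 3c 7c 5c 5c.
Inner input = (K'⊕ipad) ∥ m = 56 16 36 36 ∥ 85 7d 89 46 7c.
Inner hash: even-index sum = 534 mod 256 = 22; odd-index sum = 271 mod 256 = 15 → 16 0f.
Outer input = (K'⊕opad) ∥ inner = 3c 7c 5c 5c ∥ 16 0f.
Outer hash (tag): even-index sum = 174 mod 256 = 174; odd-index sum = 231 mod 256 = 231 → ae e7.

aee7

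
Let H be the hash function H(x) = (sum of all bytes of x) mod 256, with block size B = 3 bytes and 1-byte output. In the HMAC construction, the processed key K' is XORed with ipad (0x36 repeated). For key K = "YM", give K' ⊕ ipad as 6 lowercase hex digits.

6f7b36

Key "YM" = 59 4d is 2 bytes ≤ B = 3; zero-pad to 3 bytes: K' = 59 4d 00.
XOR each byte with 0x36: 59⊕36=6f, 4d⊕36=7b, 00⊕36=36.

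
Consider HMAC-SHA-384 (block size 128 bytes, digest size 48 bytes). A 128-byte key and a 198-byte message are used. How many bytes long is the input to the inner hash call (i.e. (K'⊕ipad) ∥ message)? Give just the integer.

Key is 128 ≤ 128 bytes, zero-padded: |K'| = 128.
Inner input = (K'⊕ipad) ∥ m → 128 + 198 = 326 bytes.

326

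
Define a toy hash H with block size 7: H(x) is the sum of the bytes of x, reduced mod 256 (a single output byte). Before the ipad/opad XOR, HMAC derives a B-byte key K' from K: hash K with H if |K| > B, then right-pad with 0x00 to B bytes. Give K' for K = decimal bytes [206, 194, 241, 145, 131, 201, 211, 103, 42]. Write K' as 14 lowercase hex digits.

|K| = 9 > B = 7, so first hash the key.
H(K): sum = 206+194+241+145+131+201+211+103+42 = 1474; mod 256 = 194 → c2.
Zero-pad H(K) = c2 to 7 bytes: K' = c2 00 00 00 00 00 00.

c2000000000000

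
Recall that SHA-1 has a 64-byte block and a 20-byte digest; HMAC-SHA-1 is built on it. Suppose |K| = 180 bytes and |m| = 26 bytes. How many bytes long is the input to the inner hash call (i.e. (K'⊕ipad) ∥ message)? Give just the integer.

Key is 180 > 64 bytes, so it is hashed to 20 bytes then zero-padded to 64: |K'| = 64.
Inner input = (K'⊕ipad) ∥ m → 64 + 26 = 90 bytes.

90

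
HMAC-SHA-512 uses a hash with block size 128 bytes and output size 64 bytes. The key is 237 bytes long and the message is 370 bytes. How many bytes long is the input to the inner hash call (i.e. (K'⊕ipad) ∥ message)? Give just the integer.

498

Key is 237 > 128 bytes, so it is hashed to 64 bytes then zero-padded to 128: |K'| = 128.
Inner input = (K'⊕ipad) ∥ m → 128 + 370 = 498 bytes.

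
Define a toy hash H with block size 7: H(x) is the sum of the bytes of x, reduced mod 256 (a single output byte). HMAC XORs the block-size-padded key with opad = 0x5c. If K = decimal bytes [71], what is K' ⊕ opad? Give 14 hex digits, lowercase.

Key decimal bytes [71] = 47 is 1 byte ≤ B = 7; zero-pad to 7 bytes: K' = 47 00 00 00 00 00 00.
XOR each byte with 0x5c: 47⊕5c=1b, 00⊕5c=5c, 00⊕5c=5c, 00⊕5c=5c, 00⊕5c=5c, 00⊕5c=5c, 00⊕5c=5c.

1b5c5c5c5c5c5c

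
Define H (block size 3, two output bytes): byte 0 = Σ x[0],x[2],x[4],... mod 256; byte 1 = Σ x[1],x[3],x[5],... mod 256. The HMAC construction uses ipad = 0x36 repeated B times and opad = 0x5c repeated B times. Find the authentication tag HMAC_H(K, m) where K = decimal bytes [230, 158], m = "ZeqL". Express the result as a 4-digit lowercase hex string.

Key decimal bytes [230, 158] = e6 9e is 2 bytes ≤ B = 3; zero-pad to 3 bytes: K' = e6 9e 00.
K' ⊕ ipad = d0 a8 36.  K' ⊕ opad = ba c2 5c.
Inner input = (K'⊕ipad) ∥ m = d0 a8 36 ∥ 5a 65 71 4c.
Inner hash: even-index sum = 439 mod 256 = 183; odd-index sum = 371 mod 256 = 115 → b7 73.
Outer input = (K'⊕opad) ∥ inner = ba c2 5c ∥ b7 73.
Outer hash (tag): even-index sum = 393 mod 256 = 137; odd-index sum = 377 mod 256 = 121 → 89 79.

8979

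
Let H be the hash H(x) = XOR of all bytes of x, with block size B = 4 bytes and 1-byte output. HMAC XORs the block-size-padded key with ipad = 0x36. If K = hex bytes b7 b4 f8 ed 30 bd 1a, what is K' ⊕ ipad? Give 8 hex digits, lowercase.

Key hex bytes b7 b4 f8 ed 30 bd 1a is 7 bytes > B = 4, so hash it first: H(key) = 81, then zero-pad to 4 bytes: K' = 81 00 00 00.
XOR each byte with 0x36: 81⊕36=b7, 00⊕36=36, 00⊕36=36, 00⊕36=36.

b7363636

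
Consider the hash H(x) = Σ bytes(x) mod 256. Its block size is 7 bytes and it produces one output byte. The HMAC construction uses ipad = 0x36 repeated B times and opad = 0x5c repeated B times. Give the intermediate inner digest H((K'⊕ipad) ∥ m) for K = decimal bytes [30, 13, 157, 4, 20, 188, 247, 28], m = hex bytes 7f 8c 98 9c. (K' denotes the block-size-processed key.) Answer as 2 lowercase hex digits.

1c

Key decimal bytes [30, 13, 157, 4, 20, 188, 247, 28] = 1e 0d 9d 04 14 bc f7 1c is 8 bytes > B = 7, so hash it first: H(key) = af, then zero-pad to 7 bytes: K' = af 00 00 00 00 00 00.
K' ⊕ ipad = 99 36 36 36 36 36 36.
Inner input = 99 36 36 36 36 36 36 ∥ 7f 8c 98 9c.
Inner hash: sum = 153+54+54+54+54+54+54+127+140+152+156 = 1052; mod 256 = 28 → 1c.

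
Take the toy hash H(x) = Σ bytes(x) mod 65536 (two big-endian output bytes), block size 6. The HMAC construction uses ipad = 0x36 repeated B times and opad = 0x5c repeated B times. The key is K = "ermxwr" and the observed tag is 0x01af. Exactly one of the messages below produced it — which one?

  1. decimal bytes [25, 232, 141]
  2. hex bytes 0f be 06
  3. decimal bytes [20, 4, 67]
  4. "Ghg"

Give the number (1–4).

Key "ermxwr" = 65 72 6d 78 77 72 is exactly B = 6 bytes: K' = 65 72 6d 78 77 72.
K' ⊕ ipad = 53 44 5b 4e 41 44; K' ⊕ opad = 39 2e 31 24 2b 2e.
m1: inner = H(53 44 5b 4e 41 44 19 e8 8d) = 03 53; tag = H(39 2e 31 24 2b 2e 03 53) = 016b
m2: inner = H(53 44 5b 4e 41 44 0f be 06) = 02 98; tag = H(39 2e 31 24 2b 2e 02 98) = 01af ← matches
m3: inner = H(53 44 5b 4e 41 44 14 04 43) = 02 20; tag = H(39 2e 31 24 2b 2e 02 20) = 0137
m4: inner = H(53 44 5b 4e 41 44 47 68 67) = 02 db; tag = H(39 2e 31 24 2b 2e 02 db) = 01f2

2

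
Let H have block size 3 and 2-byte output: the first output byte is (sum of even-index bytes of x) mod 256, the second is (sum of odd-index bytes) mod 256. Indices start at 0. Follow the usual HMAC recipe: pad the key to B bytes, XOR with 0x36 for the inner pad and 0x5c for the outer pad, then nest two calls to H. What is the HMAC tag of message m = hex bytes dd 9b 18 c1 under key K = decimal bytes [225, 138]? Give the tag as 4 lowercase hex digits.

ca3f

Key decimal bytes [225, 138] = e1 8a is 2 bytes ≤ B = 3; zero-pad to 3 bytes: K' = e1 8a 00.
K' ⊕ ipad = d7 bc 36.  K' ⊕ opad = bd d6 5c.
Inner input = (K'⊕ipad) ∥ m = d7 bc 36 ∥ dd 9b 18 c1.
Inner hash: even-index sum = 617 mod 256 = 105; odd-index sum = 433 mod 256 = 177 → 69 b1.
Outer input = (K'⊕opad) ∥ inner = bd d6 5c ∥ 69 b1.
Outer hash (tag): even-index sum = 458 mod 256 = 202; odd-index sum = 319 mod 256 = 63 → ca 3f.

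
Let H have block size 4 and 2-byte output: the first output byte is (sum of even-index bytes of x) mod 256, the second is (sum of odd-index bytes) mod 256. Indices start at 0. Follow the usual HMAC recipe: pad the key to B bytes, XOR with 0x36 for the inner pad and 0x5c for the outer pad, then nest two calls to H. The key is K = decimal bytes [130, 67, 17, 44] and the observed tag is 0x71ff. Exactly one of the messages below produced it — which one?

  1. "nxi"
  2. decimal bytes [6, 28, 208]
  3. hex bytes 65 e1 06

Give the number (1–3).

3

Key decimal bytes [130, 67, 17, 44] = 82 43 11 2c is exactly B = 4 bytes: K' = 82 43 11 2c.
K' ⊕ ipad = b4 75 27 1a; K' ⊕ opad = de 1f 4d 70.
m1: inner = H(b4 75 27 1a 6e 78 69) = b2 07; tag = H(de 1f 4d 70 b2 07) = dd96
m2: inner = H(b4 75 27 1a 06 1c d0) = b1 ab; tag = H(de 1f 4d 70 b1 ab) = dc3a
m3: inner = H(b4 75 27 1a 65 e1 06) = 46 70; tag = H(de 1f 4d 70 46 70) = 71ff ← matches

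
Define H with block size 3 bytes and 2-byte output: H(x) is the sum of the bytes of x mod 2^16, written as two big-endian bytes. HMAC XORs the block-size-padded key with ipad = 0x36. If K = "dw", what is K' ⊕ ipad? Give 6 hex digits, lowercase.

Key "dw" = 64 77 is 2 bytes ≤ B = 3; zero-pad to 3 bytes: K' = 64 77 00.
XOR each byte with 0x36: 64⊕36=52, 77⊕36=41, 00⊕36=36.

524136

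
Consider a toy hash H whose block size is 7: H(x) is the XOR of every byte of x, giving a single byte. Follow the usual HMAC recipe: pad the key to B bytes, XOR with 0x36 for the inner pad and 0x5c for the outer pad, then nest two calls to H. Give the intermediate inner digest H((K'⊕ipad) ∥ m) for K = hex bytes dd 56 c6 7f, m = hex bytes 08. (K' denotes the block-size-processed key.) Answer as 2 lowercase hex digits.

0c

Key hex bytes dd 56 c6 7f is 4 bytes ≤ B = 7; zero-pad to 7 bytes: K' = dd 56 c6 7f 00 00 00.
K' ⊕ ipad = eb 60 f0 49 36 36 36.
Inner input = eb 60 f0 49 36 36 36 ∥ 08.
Inner hash: XOR eb⊕60⊕f0⊕49⊕36⊕36⊕36⊕08 = 0c.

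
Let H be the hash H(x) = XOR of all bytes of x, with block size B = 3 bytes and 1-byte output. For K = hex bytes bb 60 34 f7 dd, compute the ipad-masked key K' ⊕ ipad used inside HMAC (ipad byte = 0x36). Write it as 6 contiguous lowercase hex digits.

Key hex bytes bb 60 34 f7 dd is 5 bytes > B = 3, so hash it first: H(key) = c5, then zero-pad to 3 bytes: K' = c5 00 00.
XOR each byte with 0x36: c5⊕36=f3, 00⊕36=36, 00⊕36=36.

f33636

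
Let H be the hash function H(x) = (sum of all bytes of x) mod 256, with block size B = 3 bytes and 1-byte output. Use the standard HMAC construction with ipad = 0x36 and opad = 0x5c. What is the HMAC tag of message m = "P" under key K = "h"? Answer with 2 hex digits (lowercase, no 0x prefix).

06

Key "h" = 68 is 1 byte ≤ B = 3; zero-pad to 3 bytes: K' = 68 00 00.
K' ⊕ ipad = 5e 36 36.  K' ⊕ opad = 34 5c 5c.
Inner input = (K'⊕ipad) ∥ m = 5e 36 36 ∥ 50.
Inner hash: sum = 94+54+54+80 = 282; mod 256 = 26 → 1a.
Outer input = (K'⊕opad) ∥ inner = 34 5c 5c ∥ 1a.
Outer hash (tag): sum = 52+92+92+26 = 262; mod 256 = 6 → 06.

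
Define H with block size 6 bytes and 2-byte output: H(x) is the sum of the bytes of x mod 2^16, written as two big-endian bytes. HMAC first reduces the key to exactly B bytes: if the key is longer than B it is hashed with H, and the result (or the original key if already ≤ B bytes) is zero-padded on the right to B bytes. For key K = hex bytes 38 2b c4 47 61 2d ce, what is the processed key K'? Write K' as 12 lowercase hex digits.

|K| = 7 > B = 6, so first hash the key.
H(K): sum = 56+43+196+71+97+45+206 = 714 → 02 ca.
Zero-pad H(K) = 02 ca to 6 bytes: K' = 02 ca 00 00 00 00.

02ca00000000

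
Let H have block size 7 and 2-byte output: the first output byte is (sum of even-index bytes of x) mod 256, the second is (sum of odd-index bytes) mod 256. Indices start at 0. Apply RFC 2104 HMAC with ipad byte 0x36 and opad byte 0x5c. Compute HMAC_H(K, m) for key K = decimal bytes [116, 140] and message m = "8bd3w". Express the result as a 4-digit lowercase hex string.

7501

Key decimal bytes [116, 140] = 74 8c is 2 bytes ≤ B = 7; zero-pad to 7 bytes: K' = 74 8c 00 00 00 00 00.
K' ⊕ ipad = 42 ba 36 36 36 36 36.  K' ⊕ opad = 28 d0 5c 5c 5c 5c 5c.
Inner input = (K'⊕ipad) ∥ m = 42 ba 36 36 36 36 36 ∥ 38 62 64 33 77.
Inner hash: even-index sum = 377 mod 256 = 121; odd-index sum = 569 mod 256 = 57 → 79 39.
Outer input = (K'⊕opad) ∥ inner = 28 d0 5c 5c 5c 5c 5c ∥ 79 39.
Outer hash (tag): even-index sum = 373 mod 256 = 117; odd-index sum = 513 mod 256 = 1 → 75 01.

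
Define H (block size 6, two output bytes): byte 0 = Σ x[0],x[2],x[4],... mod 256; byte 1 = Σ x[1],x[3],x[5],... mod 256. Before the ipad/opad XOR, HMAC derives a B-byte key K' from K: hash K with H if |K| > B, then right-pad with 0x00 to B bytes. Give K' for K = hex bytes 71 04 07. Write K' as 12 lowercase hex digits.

Key hex bytes 71 04 07 is 3 bytes ≤ B = 6; zero-pad to 6 bytes: K' = 71 04 07 00 00 00.

710407000000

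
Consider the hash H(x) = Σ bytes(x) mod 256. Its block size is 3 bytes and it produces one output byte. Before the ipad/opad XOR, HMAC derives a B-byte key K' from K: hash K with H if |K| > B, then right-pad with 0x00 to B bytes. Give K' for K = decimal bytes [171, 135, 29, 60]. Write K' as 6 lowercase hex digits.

8b0000

|K| = 4 > B = 3, so first hash the key.
H(K): sum = 171+135+29+60 = 395; mod 256 = 139 → 8b.
Zero-pad H(K) = 8b to 3 bytes: K' = 8b 00 00.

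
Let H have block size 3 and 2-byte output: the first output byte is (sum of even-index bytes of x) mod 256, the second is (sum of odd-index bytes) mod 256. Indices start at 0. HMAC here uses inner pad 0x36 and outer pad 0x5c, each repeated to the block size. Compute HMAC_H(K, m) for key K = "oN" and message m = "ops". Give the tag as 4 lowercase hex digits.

e911

Key "oN" = 6f 4e is 2 bytes ≤ B = 3; zero-pad to 3 bytes: K' = 6f 4e 00.
K' ⊕ ipad = 59 78 36.  K' ⊕ opad = 33 12 5c.
Inner input = (K'⊕ipad) ∥ m = 59 78 36 ∥ 6f 70 73.
Inner hash: even-index sum = 255 mod 256 = 255; odd-index sum = 346 mod 256 = 90 → ff 5a.
Outer input = (K'⊕opad) ∥ inner = 33 12 5c ∥ ff 5a.
Outer hash (tag): even-index sum = 233 mod 256 = 233; odd-index sum = 273 mod 256 = 17 → e9 11.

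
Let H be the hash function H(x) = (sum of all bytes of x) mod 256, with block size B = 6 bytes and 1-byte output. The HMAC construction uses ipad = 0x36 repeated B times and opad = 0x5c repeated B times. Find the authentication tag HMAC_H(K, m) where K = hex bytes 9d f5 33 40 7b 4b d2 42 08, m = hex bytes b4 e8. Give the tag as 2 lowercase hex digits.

02

Key hex bytes 9d f5 33 40 7b 4b d2 42 08 is 9 bytes > B = 6, so hash it first: H(key) = e7, then zero-pad to 6 bytes: K' = e7 00 00 00 00 00.
K' ⊕ ipad = d1 36 36 36 36 36.  K' ⊕ opad = bb 5c 5c 5c 5c 5c.
Inner input = (K'⊕ipad) ∥ m = d1 36 36 36 36 36 ∥ b4 e8.
Inner hash: sum = 209+54+54+54+54+54+180+232 = 891; mod 256 = 123 → 7b.
Outer input = (K'⊕opad) ∥ inner = bb 5c 5c 5c 5c 5c ∥ 7b.
Outer hash (tag): sum = 187+92+92+92+92+92+123 = 770; mod 256 = 2 → 02.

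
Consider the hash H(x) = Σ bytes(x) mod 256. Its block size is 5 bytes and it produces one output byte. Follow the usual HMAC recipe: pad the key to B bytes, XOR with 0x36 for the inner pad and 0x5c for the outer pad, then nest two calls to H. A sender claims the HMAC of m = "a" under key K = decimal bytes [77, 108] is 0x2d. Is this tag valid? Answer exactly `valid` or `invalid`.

Key decimal bytes [77, 108] = 4d 6c is 2 bytes ≤ B = 5; zero-pad to 5 bytes: K' = 4d 6c 00 00 00.
K' ⊕ ipad = 7b 5a 36 36 36; K' ⊕ opad = 11 30 5c 5c 5c.
Inner hash: sum = 123+90+54+54+54+97 = 472; mod 256 = 216 → d8.
Outer hash (recomputed tag): sum = 17+48+92+92+92+216 = 557; mod 256 = 45 → 2d.
Recomputed tag = 2d; claimed = 2d → match.

valid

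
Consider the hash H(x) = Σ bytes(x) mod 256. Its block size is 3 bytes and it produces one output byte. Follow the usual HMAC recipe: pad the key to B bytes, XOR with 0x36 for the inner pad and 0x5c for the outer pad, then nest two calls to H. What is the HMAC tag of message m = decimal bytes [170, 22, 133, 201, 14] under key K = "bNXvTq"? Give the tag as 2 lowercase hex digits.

d4

Key "bNXvTq" = 62 4e 58 76 54 71 is 6 bytes > B = 3, so hash it first: H(key) = 43, then zero-pad to 3 bytes: K' = 43 00 00.
K' ⊕ ipad = 75 36 36.  K' ⊕ opad = 1f 5c 5c.
Inner input = (K'⊕ipad) ∥ m = 75 36 36 ∥ aa 16 85 c9 0e.
Inner hash: sum = 117+54+54+170+22+133+201+14 = 765; mod 256 = 253 → fd.
Outer input = (K'⊕opad) ∥ inner = 1f 5c 5c ∥ fd.
Outer hash (tag): sum = 31+92+92+253 = 468; mod 256 = 212 → d4.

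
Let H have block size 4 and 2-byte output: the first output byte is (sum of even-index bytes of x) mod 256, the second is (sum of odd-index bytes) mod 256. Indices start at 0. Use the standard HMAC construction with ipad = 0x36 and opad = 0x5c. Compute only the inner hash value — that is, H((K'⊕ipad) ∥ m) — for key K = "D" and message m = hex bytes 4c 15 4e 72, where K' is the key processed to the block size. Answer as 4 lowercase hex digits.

42f3

Key "D" = 44 is 1 byte ≤ B = 4; zero-pad to 4 bytes: K' = 44 00 00 00.
K' ⊕ ipad = 72 36 36 36.
Inner input = 72 36 36 36 ∥ 4c 15 4e 72.
Inner hash: even-index sum = 322 mod 256 = 66; odd-index sum = 243 mod 256 = 243 → 42 f3.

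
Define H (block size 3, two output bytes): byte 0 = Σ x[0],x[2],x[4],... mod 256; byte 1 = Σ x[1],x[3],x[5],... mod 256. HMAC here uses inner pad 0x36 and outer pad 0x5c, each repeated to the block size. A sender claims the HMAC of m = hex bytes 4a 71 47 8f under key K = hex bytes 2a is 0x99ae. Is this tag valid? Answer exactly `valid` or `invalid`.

Key hex bytes 2a is 1 byte ≤ B = 3; zero-pad to 3 bytes: K' = 2a 00 00.
K' ⊕ ipad = 1c 36 36; K' ⊕ opad = 76 5c 5c.
Inner hash: even-index sum = 338 mod 256 = 82; odd-index sum = 199 mod 256 = 199 → 52 c7.
Outer hash (recomputed tag): even-index sum = 409 mod 256 = 153; odd-index sum = 174 mod 256 = 174 → 99 ae.
Recomputed tag = 99ae; claimed = 99ae → match.

valid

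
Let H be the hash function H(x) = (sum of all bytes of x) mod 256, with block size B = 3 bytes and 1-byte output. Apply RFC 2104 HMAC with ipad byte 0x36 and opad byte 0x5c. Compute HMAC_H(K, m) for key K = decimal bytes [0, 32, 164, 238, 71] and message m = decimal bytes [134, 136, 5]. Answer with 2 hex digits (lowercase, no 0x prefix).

ab

Key decimal bytes [0, 32, 164, 238, 71] = 00 20 a4 ee 47 is 5 bytes > B = 3, so hash it first: H(key) = f9, then zero-pad to 3 bytes: K' = f9 00 00.
K' ⊕ ipad = cf 36 36.  K' ⊕ opad = a5 5c 5c.
Inner input = (K'⊕ipad) ∥ m = cf 36 36 ∥ 86 88 05.
Inner hash: sum = 207+54+54+134+136+5 = 590; mod 256 = 78 → 4e.
Outer input = (K'⊕opad) ∥ inner = a5 5c 5c ∥ 4e.
Outer hash (tag): sum = 165+92+92+78 = 427; mod 256 = 171 → ab.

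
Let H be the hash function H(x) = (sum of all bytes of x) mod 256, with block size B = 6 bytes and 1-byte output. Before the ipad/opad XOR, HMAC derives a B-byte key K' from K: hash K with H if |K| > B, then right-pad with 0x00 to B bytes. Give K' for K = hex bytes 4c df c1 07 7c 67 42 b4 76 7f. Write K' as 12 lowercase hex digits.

c10000000000

|K| = 10 > B = 6, so first hash the key.
H(K): sum = 76+223+193+7+124+103+66+180+118+127 = 1217; mod 256 = 193 → c1.
Zero-pad H(K) = c1 to 6 bytes: K' = c1 00 00 00 00 00.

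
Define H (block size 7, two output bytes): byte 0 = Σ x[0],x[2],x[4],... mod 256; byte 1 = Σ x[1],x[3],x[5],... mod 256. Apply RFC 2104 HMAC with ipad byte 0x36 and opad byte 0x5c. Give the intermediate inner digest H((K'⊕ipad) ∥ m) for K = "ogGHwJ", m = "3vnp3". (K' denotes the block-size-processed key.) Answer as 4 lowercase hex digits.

271f

Key "ogGHwJ" = 6f 67 47 48 77 4a is 6 bytes ≤ B = 7; zero-pad to 7 bytes: K' = 6f 67 47 48 77 4a 00.
K' ⊕ ipad = 59 51 71 7e 41 7c 36.
Inner input = 59 51 71 7e 41 7c 36 ∥ 33 76 6e 70 33.
Inner hash: even-index sum = 551 mod 256 = 39; odd-index sum = 543 mod 256 = 31 → 27 1f.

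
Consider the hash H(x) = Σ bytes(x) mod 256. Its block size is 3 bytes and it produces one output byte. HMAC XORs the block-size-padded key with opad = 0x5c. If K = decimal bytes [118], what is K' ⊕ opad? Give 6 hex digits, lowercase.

2a5c5c

Key decimal bytes [118] = 76 is 1 byte ≤ B = 3; zero-pad to 3 bytes: K' = 76 00 00.
XOR each byte with 0x5c: 76⊕5c=2a, 00⊕5c=5c, 00⊕5c=5c.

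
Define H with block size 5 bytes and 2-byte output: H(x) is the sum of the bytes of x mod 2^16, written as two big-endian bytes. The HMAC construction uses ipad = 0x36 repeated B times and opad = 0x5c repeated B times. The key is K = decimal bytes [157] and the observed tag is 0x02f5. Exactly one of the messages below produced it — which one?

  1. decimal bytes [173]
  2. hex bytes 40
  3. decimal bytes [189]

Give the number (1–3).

Key decimal bytes [157] = 9d is 1 byte ≤ B = 5; zero-pad to 5 bytes: K' = 9d 00 00 00 00.
K' ⊕ ipad = ab 36 36 36 36; K' ⊕ opad = c1 5c 5c 5c 5c.
m1: inner = H(ab 36 36 36 36 ad) = 02 30; tag = H(c1 5c 5c 5c 5c 02 30) = 0263
m2: inner = H(ab 36 36 36 36 40) = 01 c3; tag = H(c1 5c 5c 5c 5c 01 c3) = 02f5 ← matches
m3: inner = H(ab 36 36 36 36 bd) = 02 40; tag = H(c1 5c 5c 5c 5c 02 40) = 0273

2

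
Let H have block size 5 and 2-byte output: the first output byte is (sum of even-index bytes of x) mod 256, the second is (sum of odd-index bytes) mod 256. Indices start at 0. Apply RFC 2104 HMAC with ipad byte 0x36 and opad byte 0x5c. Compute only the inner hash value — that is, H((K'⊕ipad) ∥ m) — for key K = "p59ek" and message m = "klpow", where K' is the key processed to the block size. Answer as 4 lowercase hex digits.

Key "p59ek" = 70 35 39 65 6b is exactly B = 5 bytes: K' = 70 35 39 65 6b.
K' ⊕ ipad = 46 03 0f 53 5d.
Inner input = 46 03 0f 53 5d ∥ 6b 6c 70 6f 77.
Inner hash: even-index sum = 397 mod 256 = 141; odd-index sum = 424 mod 256 = 168 → 8d a8.

8da8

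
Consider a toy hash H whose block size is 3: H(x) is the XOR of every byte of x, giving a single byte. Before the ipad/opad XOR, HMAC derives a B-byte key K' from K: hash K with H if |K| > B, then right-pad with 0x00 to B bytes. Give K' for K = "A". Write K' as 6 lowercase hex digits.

410000

Key "A" = 41 is 1 byte ≤ B = 3; zero-pad to 3 bytes: K' = 41 00 00.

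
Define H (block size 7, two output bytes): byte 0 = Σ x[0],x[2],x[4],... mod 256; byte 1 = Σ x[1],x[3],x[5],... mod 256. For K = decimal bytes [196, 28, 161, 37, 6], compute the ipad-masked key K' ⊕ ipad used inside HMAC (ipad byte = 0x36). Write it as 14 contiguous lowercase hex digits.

f22a9713303636

Key decimal bytes [196, 28, 161, 37, 6] = c4 1c a1 25 06 is 5 bytes ≤ B = 7; zero-pad to 7 bytes: K' = c4 1c a1 25 06 00 00.
XOR each byte with 0x36: c4⊕36=f2, 1c⊕36=2a, a1⊕36=97, 25⊕36=13, 06⊕36=30, 00⊕36=36, 00⊕36=36.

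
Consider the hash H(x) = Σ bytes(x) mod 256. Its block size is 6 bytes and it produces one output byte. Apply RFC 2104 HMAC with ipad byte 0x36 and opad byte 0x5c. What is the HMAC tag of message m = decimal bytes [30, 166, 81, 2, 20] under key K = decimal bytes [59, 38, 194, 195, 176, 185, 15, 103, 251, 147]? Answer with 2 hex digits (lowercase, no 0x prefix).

79

Key decimal bytes [59, 38, 194, 195, 176, 185, 15, 103, 251, 147] = 3b 26 c2 c3 b0 b9 0f 67 fb 93 is 10 bytes > B = 6, so hash it first: H(key) = 53, then zero-pad to 6 bytes: K' = 53 00 00 00 00 00.
K' ⊕ ipad = 65 36 36 36 36 36.  K' ⊕ opad = 0f 5c 5c 5c 5c 5c.
Inner input = (K'⊕ipad) ∥ m = 65 36 36 36 36 36 ∥ 1e a6 51 02 14.
Inner hash: sum = 101+54+54+54+54+54+30+166+81+2+20 = 670; mod 256 = 158 → 9e.
Outer input = (K'⊕opad) ∥ inner = 0f 5c 5c 5c 5c 5c ∥ 9e.
Outer hash (tag): sum = 15+92+92+92+92+92+158 = 633; mod 256 = 121 → 79.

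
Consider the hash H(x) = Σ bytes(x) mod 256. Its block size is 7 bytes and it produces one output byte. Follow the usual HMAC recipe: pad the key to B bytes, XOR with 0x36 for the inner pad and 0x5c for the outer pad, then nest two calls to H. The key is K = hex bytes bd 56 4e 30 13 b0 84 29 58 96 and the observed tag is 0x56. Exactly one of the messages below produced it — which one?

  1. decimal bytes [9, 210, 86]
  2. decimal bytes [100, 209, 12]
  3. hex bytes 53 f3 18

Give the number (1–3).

3

Key hex bytes bd 56 4e 30 13 b0 84 29 58 96 is 10 bytes > B = 7, so hash it first: H(key) = ef, then zero-pad to 7 bytes: K' = ef 00 00 00 00 00 00.
K' ⊕ ipad = d9 36 36 36 36 36 36; K' ⊕ opad = b3 5c 5c 5c 5c 5c 5c.
m1: inner = H(d9 36 36 36 36 36 36 09 d2 56) = 4e; tag = H(b3 5c 5c 5c 5c 5c 5c 4e) = 29
m2: inner = H(d9 36 36 36 36 36 36 64 d1 0c) = 5e; tag = H(b3 5c 5c 5c 5c 5c 5c 5e) = 39
m3: inner = H(d9 36 36 36 36 36 36 53 f3 18) = 7b; tag = H(b3 5c 5c 5c 5c 5c 5c 7b) = 56 ← matches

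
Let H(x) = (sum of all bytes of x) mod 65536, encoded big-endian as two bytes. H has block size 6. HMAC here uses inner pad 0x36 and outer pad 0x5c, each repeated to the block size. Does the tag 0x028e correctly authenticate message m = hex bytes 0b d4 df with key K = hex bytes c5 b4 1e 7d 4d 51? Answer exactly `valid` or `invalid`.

Key hex bytes c5 b4 1e 7d 4d 51 is exactly B = 6 bytes: K' = c5 b4 1e 7d 4d 51.
K' ⊕ ipad = f3 82 28 4b 7b 67; K' ⊕ opad = 99 e8 42 21 11 0d.
Inner hash: sum = 243+130+40+75+123+103+11+212+223 = 1160 → 04 88.
Outer hash (recomputed tag): sum = 153+232+66+33+17+13+4+136 = 654 → 02 8e.
Recomputed tag = 028e; claimed = 028e → match.

valid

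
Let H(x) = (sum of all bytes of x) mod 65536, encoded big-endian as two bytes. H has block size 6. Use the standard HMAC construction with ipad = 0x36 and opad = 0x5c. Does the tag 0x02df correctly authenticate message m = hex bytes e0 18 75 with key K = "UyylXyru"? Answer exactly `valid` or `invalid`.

valid

Key "UyylXyru" = 55 79 79 6c 58 79 72 75 is 8 bytes > B = 6, so hash it first: H(key) = 03 6b, then zero-pad to 6 bytes: K' = 03 6b 00 00 00 00.
K' ⊕ ipad = 35 5d 36 36 36 36; K' ⊕ opad = 5f 37 5c 5c 5c 5c.
Inner hash: sum = 53+93+54+54+54+54+224+24+117 = 727 → 02 d7.
Outer hash (recomputed tag): sum = 95+55+92+92+92+92+2+215 = 735 → 02 df.
Recomputed tag = 02df; claimed = 02df → match.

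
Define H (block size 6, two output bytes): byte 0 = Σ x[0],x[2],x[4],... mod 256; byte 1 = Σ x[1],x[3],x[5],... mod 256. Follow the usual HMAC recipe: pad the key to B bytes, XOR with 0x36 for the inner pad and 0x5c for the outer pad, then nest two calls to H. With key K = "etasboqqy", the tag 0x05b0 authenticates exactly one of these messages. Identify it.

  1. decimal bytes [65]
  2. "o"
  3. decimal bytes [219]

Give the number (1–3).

2

Key "etasboqqy" = 65 74 61 73 62 6f 71 71 79 is 9 bytes > B = 6, so hash it first: H(key) = 12 c7, then zero-pad to 6 bytes: K' = 12 c7 00 00 00 00.
K' ⊕ ipad = 24 f1 36 36 36 36; K' ⊕ opad = 4e 9b 5c 5c 5c 5c.
m1: inner = H(24 f1 36 36 36 36 41) = d1 5d; tag = H(4e 9b 5c 5c 5c 5c d1 5d) = d7b0
m2: inner = H(24 f1 36 36 36 36 6f) = ff 5d; tag = H(4e 9b 5c 5c 5c 5c ff 5d) = 05b0 ← matches
m3: inner = H(24 f1 36 36 36 36 db) = 6b 5d; tag = H(4e 9b 5c 5c 5c 5c 6b 5d) = 71b0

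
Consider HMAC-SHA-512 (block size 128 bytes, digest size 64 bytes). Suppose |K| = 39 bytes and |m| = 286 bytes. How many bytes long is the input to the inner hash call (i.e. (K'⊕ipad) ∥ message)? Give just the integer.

Key is 39 ≤ 128 bytes, zero-padded: |K'| = 128.
Inner input = (K'⊕ipad) ∥ m → 128 + 286 = 414 bytes.

414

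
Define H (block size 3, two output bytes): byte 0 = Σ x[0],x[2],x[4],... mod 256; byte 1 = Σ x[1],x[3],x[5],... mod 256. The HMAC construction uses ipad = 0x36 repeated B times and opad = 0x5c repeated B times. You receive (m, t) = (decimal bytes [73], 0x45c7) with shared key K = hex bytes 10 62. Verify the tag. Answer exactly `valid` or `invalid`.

Key hex bytes 10 62 is 2 bytes ≤ B = 3; zero-pad to 3 bytes: K' = 10 62 00.
K' ⊕ ipad = 26 54 36; K' ⊕ opad = 4c 3e 5c.
Inner hash: even-index sum = 92 mod 256 = 92; odd-index sum = 157 mod 256 = 157 → 5c 9d.
Outer hash (recomputed tag): even-index sum = 325 mod 256 = 69; odd-index sum = 154 mod 256 = 154 → 45 9a.
Recomputed tag = 459a; claimed = 45c7 → mismatch.

invalid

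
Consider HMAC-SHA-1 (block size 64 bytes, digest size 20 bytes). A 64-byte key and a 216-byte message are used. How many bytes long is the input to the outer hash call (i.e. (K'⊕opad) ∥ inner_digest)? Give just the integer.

84

Key is 64 ≤ 64 bytes, zero-padded: |K'| = 64.
Outer input = (K'⊕opad) ∥ H(inner) → 64 + 20 = 84 bytes.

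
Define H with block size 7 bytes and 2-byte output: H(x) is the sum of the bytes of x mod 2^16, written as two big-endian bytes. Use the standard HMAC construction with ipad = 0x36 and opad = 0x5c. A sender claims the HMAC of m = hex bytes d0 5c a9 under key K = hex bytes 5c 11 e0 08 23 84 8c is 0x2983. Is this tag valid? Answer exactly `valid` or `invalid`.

Key hex bytes 5c 11 e0 08 23 84 8c is exactly B = 7 bytes: K' = 5c 11 e0 08 23 84 8c.
K' ⊕ ipad = 6a 27 d6 3e 15 b2 ba; K' ⊕ opad = 00 4d bc 54 7f d8 d0.
Inner hash: sum = 106+39+214+62+21+178+186+208+92+169 = 1275 → 04 fb.
Outer hash (recomputed tag): sum = 0+77+188+84+127+216+208+4+251 = 1155 → 04 83.
Recomputed tag = 0483; claimed = 2983 → mismatch.

invalid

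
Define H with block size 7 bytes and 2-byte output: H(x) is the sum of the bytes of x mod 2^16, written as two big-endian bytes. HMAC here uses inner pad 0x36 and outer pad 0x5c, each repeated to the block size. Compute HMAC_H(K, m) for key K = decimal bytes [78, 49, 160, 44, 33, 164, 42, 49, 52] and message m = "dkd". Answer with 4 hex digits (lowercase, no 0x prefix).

Key decimal bytes [78, 49, 160, 44, 33, 164, 42, 49, 52] = 4e 31 a0 2c 21 a4 2a 31 34 is 9 bytes > B = 7, so hash it first: H(key) = 02 9f, then zero-pad to 7 bytes: K' = 02 9f 00 00 00 00 00.
K' ⊕ ipad = 34 a9 36 36 36 36 36.  K' ⊕ opad = 5e c3 5c 5c 5c 5c 5c.
Inner input = (K'⊕ipad) ∥ m = 34 a9 36 36 36 36 36 ∥ 64 6b 64.
Inner hash: sum = 52+169+54+54+54+54+54+100+107+100 = 798 → 03 1e.
Outer input = (K'⊕opad) ∥ inner = 5e c3 5c 5c 5c 5c 5c ∥ 03 1e.
Outer hash (tag): sum = 94+195+92+92+92+92+92+3+30 = 782 → 03 0e.

030e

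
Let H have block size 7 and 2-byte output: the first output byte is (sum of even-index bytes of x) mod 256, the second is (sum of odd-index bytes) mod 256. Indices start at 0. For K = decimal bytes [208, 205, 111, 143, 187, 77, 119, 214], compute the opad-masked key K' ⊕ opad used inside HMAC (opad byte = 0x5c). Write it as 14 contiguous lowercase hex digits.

2d235c5c5c5c5c

Key decimal bytes [208, 205, 111, 143, 187, 77, 119, 214] = d0 cd 6f 8f bb 4d 77 d6 is 8 bytes > B = 7, so hash it first: H(key) = 71 7f, then zero-pad to 7 bytes: K' = 71 7f 00 00 00 00 00.
XOR each byte with 0x5c: 71⊕5c=2d, 7f⊕5c=23, 00⊕5c=5c, 00⊕5c=5c, 00⊕5c=5c, 00⊕5c=5c, 00⊕5c=5c.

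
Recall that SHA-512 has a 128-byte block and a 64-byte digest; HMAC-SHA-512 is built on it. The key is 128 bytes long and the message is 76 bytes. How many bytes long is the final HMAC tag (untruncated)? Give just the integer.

The tag is one SHA-512 digest: 64 bytes.

64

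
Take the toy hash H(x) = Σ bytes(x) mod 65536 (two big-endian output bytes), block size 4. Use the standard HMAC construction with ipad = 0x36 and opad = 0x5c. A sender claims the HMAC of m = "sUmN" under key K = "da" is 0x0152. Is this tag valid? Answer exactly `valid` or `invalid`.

invalid

Key "da" = 64 61 is 2 bytes ≤ B = 4; zero-pad to 4 bytes: K' = 64 61 00 00.
K' ⊕ ipad = 52 57 36 36; K' ⊕ opad = 38 3d 5c 5c.
Inner hash: sum = 82+87+54+54+115+85+109+78 = 664 → 02 98.
Outer hash (recomputed tag): sum = 56+61+92+92+2+152 = 455 → 01 c7.
Recomputed tag = 01c7; claimed = 0152 → mismatch.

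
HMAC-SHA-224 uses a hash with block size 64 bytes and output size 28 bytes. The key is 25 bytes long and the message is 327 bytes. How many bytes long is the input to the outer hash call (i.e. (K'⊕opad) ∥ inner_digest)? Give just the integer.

92

Key is 25 ≤ 64 bytes, zero-padded: |K'| = 64.
Outer input = (K'⊕opad) ∥ H(inner) → 64 + 28 = 92 bytes.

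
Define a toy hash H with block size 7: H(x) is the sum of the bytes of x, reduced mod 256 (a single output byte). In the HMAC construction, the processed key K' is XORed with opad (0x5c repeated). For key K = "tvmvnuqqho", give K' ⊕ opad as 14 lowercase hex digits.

Key "tvmvnuqqho" = 74 76 6d 76 6e 75 71 71 68 6f is 10 bytes > B = 7, so hash it first: H(key) = 69, then zero-pad to 7 bytes: K' = 69 00 00 00 00 00 00.
XOR each byte with 0x5c: 69⊕5c=35, 00⊕5c=5c, 00⊕5c=5c, 00⊕5c=5c, 00⊕5c=5c, 00⊕5c=5c, 00⊕5c=5c.

355c5c5c5c5c5c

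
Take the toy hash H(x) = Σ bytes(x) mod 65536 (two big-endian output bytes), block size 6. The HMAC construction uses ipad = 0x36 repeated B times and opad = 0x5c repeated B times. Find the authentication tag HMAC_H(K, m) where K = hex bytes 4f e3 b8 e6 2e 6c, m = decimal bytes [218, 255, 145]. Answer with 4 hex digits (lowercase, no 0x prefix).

039f

Key hex bytes 4f e3 b8 e6 2e 6c is exactly B = 6 bytes: K' = 4f e3 b8 e6 2e 6c.
K' ⊕ ipad = 79 d5 8e d0 18 5a.  K' ⊕ opad = 13 bf e4 ba 72 30.
Inner input = (K'⊕ipad) ∥ m = 79 d5 8e d0 18 5a ∥ da ff 91.
Inner hash: sum = 121+213+142+208+24+90+218+255+145 = 1416 → 05 88.
Outer input = (K'⊕opad) ∥ inner = 13 bf e4 ba 72 30 ∥ 05 88.
Outer hash (tag): sum = 19+191+228+186+114+48+5+136 = 927 → 03 9f.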